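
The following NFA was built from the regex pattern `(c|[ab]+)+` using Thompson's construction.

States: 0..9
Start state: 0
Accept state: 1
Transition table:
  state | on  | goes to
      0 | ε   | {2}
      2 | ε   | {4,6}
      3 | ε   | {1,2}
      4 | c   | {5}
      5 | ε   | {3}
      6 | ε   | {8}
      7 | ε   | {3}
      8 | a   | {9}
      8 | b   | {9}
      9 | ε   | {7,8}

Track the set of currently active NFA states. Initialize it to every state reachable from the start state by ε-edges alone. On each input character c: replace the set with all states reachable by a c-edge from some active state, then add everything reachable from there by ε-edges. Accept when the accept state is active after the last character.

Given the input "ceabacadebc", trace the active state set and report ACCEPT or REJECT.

Answer: REJECT

Trace:
S₀ = ε-closure({0}) = {0,2,4,6,8}
'c' @ 1: {1,2,3,4,5,6,8}  ✓accept
'e' @ 2: {}  — no active states
rest 'abacadebc' ignored (set empty)
after full input: {}  (accept=1 not in)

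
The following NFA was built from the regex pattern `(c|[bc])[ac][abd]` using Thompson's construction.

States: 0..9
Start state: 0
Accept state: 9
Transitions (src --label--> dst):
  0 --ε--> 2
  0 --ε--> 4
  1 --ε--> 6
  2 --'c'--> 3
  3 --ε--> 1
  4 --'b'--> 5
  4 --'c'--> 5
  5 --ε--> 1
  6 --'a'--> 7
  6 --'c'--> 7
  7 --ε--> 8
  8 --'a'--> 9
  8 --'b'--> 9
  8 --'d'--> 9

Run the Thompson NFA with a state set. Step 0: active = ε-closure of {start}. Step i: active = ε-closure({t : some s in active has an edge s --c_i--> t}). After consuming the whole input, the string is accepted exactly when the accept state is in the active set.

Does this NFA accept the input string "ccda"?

start: ε-closure({0}) = {0,2,4}
'c' @ 1: {1,3,5,6}
'c' @ 2: {7,8}
'd' @ 3: {9}  (accept∈set)
'a' @ 4: {}  — state set empty
after full input: {}  (accept=9 not in)

Answer: REJECT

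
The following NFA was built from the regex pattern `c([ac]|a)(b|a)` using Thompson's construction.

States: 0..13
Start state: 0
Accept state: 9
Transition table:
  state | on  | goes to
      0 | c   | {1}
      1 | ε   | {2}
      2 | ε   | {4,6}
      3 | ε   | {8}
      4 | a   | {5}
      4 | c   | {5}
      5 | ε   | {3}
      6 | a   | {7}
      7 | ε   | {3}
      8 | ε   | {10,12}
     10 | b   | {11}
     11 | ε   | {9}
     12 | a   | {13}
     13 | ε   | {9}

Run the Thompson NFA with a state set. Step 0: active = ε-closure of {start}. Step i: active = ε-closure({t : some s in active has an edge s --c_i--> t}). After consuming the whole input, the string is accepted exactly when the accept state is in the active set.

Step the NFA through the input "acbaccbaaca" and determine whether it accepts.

S₀ = ε-closure({0}) = {0}
'a' @ 1: {}  — state set empty
rest 'cbaccbaaca' ignored (set empty)
end set {} — state 9 not in

Answer: REJECT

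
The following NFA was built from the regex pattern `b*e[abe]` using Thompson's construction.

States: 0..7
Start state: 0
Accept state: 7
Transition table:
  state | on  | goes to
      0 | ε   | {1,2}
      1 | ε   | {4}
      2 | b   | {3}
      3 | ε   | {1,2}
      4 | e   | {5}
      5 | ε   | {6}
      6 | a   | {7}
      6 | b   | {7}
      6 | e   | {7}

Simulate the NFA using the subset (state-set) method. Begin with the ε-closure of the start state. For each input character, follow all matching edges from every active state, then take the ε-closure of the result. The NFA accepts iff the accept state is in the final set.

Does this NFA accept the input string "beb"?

start: ε-closure({0}) = {0,1,2,4}
'b' @ 1: {1,2,3,4}
'e' @ 2: {5,6}
'b' @ 3: {7}  [accepting]
final: {7}; accept 7 in set

Answer: ACCEPT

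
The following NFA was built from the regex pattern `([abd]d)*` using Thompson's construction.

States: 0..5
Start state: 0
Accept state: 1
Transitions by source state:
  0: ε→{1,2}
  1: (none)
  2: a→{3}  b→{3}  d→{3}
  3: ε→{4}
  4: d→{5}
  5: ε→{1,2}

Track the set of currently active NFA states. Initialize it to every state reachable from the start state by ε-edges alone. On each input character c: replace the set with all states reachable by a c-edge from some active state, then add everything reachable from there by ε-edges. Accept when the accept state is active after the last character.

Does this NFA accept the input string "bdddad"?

Answer: ACCEPT

Trace:
S₀ = ε-closure({0}) = {0,1,2}
'b' @ 1: {3,4}
'd' @ 2: {1,2,5}  (accept∈set)
'd' @ 3: {3,4}
'd' @ 4: {1,2,5}  (accept∈set)
'a' @ 5: {3,4}
'd' @ 6: {1,2,5}  (accept∈set)
after full input: {1,2,5}  (accept=1 in)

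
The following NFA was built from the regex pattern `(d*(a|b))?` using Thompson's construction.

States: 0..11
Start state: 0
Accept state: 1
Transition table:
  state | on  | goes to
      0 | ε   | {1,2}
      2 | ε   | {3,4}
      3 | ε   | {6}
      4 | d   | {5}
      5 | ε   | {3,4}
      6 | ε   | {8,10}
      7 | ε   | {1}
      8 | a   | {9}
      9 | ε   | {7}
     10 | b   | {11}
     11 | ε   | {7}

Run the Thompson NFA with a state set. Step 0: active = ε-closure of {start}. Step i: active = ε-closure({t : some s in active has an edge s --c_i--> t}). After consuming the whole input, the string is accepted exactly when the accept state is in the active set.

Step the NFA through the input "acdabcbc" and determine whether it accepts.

Answer: REJECT

Derivation:
start: ε-closure({0}) = {0,1,2,3,4,6,8,10}
'a' @ 1: {1,7,9}  (accept∈set)
'c' @ 2: {}  — state set empty
rest 'dabcbc' ignored (set empty)
final: {}; accept 1 not in set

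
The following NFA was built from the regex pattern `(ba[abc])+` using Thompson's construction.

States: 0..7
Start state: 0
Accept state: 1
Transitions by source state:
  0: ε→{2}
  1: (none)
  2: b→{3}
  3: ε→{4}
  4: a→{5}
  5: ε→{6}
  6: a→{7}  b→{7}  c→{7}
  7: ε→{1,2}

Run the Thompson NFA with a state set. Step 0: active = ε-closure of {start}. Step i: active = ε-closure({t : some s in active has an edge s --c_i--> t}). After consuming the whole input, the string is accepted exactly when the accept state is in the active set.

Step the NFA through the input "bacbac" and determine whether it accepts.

Answer: ACCEPT

Derivation:
start: ε-closure({0}) = {0,2}
'b' @ 1: {3,4}
'a' @ 2: {5,6}
'c' @ 3: {1,2,7}  (accept∈set)
'b' @ 4: {3,4}
'a' @ 5: {5,6}
'c' @ 6: {1,2,7}  (accept∈set)
final: {1,2,7}; accept 1 in set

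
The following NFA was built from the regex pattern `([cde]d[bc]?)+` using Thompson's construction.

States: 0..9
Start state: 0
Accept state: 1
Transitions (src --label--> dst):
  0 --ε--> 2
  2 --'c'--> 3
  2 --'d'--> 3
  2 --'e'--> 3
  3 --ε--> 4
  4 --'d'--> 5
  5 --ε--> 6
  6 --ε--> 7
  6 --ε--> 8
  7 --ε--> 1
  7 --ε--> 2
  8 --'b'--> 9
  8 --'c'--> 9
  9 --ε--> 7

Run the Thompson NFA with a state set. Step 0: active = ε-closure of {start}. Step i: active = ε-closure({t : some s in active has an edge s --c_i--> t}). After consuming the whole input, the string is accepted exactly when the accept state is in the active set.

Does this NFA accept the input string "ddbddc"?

Answer: ACCEPT

Derivation:
start: ε-closure({0}) = {0,2}
'd' @ 1: {3,4}
'd' @ 2: {1,2,5,6,7,8}  ✓accept
'b' @ 3: {1,2,7,9}  ✓accept
'd' @ 4: {3,4}
'd' @ 5: {1,2,5,6,7,8}  ✓accept
'c' @ 6: {1,2,3,4,7,9}  ✓accept
end set {1,2,3,4,7,9} — state 1 in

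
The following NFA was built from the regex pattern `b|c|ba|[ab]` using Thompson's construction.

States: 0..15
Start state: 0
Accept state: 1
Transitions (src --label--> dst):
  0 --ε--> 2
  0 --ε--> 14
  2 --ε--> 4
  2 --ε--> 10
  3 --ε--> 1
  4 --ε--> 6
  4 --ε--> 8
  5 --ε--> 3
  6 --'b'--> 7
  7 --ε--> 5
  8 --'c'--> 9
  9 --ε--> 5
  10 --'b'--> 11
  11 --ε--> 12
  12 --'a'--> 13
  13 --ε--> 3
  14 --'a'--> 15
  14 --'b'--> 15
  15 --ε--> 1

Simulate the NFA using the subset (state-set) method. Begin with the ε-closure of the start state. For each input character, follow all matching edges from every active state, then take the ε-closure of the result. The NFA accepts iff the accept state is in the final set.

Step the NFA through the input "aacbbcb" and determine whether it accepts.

initial (ε-close {0}): {0,2,4,6,8,10,14}
'a' @ 1: {1,15}  [accepting]
'a' @ 2: {}  — no active states
rest 'cbbcb' ignored (set empty)
end set {} — state 1 not in

Answer: REJECT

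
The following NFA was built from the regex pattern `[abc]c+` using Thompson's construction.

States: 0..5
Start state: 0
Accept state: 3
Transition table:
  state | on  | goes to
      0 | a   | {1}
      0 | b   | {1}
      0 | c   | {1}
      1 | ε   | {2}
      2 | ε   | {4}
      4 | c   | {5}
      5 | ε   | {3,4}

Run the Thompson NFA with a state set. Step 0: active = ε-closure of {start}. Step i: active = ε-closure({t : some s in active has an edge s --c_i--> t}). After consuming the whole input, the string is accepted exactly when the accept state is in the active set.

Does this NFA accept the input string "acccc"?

initial (ε-close {0}): {0}
'a' @ 1: {1,2,4}
'c' @ 2: {3,4,5}  ✓accept
'c' @ 3: {3,4,5}  ✓accept
'c' @ 4: {3,4,5}  ✓accept
'c' @ 5: {3,4,5}  ✓accept
end set {3,4,5} — state 3 in

Answer: ACCEPT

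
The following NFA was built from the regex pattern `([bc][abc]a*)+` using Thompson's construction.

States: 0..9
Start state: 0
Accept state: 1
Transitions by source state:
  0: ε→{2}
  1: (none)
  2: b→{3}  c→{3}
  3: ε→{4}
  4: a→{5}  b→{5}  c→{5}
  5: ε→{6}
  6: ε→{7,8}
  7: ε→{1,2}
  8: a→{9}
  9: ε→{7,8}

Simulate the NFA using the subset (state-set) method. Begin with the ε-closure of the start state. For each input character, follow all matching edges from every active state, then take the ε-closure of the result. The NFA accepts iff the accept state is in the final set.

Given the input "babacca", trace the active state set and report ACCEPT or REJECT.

initial (ε-close {0}): {0,2}
'b' @ 1: {3,4}
'a' @ 2: {1,2,5,6,7,8}  [accepting]
'b' @ 3: {3,4}
'a' @ 4: {1,2,5,6,7,8}  [accepting]
'c' @ 5: {3,4}
'c' @ 6: {1,2,5,6,7,8}  [accepting]
'a' @ 7: {1,2,7,8,9}  [accepting]
end set {1,2,7,8,9} — state 1 in

Answer: ACCEPT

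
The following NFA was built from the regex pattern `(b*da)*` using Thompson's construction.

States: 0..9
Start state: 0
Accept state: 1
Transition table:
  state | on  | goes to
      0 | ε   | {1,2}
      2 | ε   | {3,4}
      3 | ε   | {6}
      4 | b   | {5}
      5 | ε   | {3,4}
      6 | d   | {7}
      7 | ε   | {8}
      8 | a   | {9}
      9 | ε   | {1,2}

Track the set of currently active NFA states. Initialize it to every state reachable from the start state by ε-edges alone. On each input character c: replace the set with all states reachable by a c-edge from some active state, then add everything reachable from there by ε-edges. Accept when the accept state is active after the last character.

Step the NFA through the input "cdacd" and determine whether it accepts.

Answer: REJECT

Derivation:
start: ε-closure({0}) = {0,1,2,3,4,6}
'c' @ 1: {}  — state set empty
rest 'dacd' ignored (set empty)
after full input: {}  (accept=1 not in)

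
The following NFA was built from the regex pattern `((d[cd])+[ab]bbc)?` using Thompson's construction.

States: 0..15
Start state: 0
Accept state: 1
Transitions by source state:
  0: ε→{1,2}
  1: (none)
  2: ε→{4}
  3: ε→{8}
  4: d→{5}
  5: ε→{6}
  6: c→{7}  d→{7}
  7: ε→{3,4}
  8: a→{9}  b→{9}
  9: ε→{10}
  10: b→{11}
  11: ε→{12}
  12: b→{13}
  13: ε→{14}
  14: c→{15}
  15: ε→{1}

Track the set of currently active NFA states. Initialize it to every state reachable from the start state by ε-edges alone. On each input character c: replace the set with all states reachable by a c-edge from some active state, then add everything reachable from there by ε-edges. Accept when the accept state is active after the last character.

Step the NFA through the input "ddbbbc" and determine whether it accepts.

initial (ε-close {0}): {0,1,2,4}
'd' @ 1: {5,6}
'd' @ 2: {3,4,7,8}
'b' @ 3: {9,10}
'b' @ 4: {11,12}
'b' @ 5: {13,14}
'c' @ 6: {1,15}  ✓accept
end set {1,15} — state 1 in

Answer: ACCEPT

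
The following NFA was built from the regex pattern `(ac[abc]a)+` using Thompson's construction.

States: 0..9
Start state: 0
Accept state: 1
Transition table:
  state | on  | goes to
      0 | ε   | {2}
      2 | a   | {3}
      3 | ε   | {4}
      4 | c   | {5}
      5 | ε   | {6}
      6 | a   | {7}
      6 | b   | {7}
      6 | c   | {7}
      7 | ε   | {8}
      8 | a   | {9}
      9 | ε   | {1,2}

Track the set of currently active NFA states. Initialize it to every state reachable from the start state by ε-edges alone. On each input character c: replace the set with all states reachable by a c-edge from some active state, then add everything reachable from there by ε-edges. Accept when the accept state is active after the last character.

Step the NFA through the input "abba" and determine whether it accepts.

start: ε-closure({0}) = {0,2}
'a' @ 1: {3,4}
'b' @ 2: {}  — dead — no transitions
rest 'ba' ignored (set empty)
final: {}; accept 1 not in set

Answer: REJECT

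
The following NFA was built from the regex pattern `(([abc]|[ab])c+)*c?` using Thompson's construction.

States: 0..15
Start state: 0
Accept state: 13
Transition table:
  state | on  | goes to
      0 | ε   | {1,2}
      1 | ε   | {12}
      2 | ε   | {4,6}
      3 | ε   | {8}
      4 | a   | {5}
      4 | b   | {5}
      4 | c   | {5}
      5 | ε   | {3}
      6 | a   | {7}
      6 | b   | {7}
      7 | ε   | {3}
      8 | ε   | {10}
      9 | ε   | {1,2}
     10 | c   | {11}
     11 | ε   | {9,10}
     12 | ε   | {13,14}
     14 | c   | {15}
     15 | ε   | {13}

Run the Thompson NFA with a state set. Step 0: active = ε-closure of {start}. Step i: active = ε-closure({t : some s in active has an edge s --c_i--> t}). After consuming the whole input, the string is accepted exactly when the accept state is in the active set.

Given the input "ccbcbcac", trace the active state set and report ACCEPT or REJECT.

Answer: ACCEPT

Trace:
S₀ = ε-closure({0}) = {0,1,2,4,6,12,13,14}
'c' @ 1: {3,5,8,10,13,15}  (accept∈set)
'c' @ 2: {1,2,4,6,9,10,11,12,13,14}  (accept∈set)
'b' @ 3: {3,5,7,8,10}
'c' @ 4: {1,2,4,6,9,10,11,12,13,14}  (accept∈set)
'b' @ 5: {3,5,7,8,10}
'c' @ 6: {1,2,4,6,9,10,11,12,13,14}  (accept∈set)
'a' @ 7: {3,5,7,8,10}
'c' @ 8: {1,2,4,6,9,10,11,12,13,14}  (accept∈set)
after full input: {1,2,4,6,9,10,11,12,13,14}  (accept=13 in)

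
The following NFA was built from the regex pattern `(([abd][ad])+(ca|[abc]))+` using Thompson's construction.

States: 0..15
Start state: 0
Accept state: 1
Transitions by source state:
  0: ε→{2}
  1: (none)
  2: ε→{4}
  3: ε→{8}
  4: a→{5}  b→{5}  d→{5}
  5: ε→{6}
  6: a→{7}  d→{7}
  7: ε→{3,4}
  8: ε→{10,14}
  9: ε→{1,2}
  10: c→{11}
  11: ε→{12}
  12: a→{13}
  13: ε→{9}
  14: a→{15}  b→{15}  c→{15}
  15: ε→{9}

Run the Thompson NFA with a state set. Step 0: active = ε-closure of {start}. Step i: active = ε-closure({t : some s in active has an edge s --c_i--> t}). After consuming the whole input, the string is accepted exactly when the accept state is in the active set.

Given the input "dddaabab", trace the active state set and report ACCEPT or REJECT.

Answer: ACCEPT

Derivation:
S₀ = ε-closure({0}) = {0,2,4}
'd' @ 1: {5,6}
'd' @ 2: {3,4,7,8,10,14}
'd' @ 3: {5,6}
'a' @ 4: {3,4,7,8,10,14}
'a' @ 5: {1,2,4,5,6,9,15}  [accepting]
'b' @ 6: {5,6}
'a' @ 7: {3,4,7,8,10,14}
'b' @ 8: {1,2,4,5,6,9,15}  [accepting]
end set {1,2,4,5,6,9,15} — state 1 in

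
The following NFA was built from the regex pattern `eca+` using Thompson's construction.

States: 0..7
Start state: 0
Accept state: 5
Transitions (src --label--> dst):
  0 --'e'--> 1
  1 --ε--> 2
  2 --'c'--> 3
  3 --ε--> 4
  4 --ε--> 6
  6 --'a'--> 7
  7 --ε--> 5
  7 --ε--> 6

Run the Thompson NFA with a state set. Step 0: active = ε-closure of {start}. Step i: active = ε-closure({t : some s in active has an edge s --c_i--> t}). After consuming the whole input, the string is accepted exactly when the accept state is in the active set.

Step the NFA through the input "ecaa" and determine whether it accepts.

Answer: ACCEPT

Trace:
start: ε-closure({0}) = {0}
'e' @ 1: {1,2}
'c' @ 2: {3,4,6}
'a' @ 3: {5,6,7}  [accepting]
'a' @ 4: {5,6,7}  [accepting]
end set {5,6,7} — state 5 in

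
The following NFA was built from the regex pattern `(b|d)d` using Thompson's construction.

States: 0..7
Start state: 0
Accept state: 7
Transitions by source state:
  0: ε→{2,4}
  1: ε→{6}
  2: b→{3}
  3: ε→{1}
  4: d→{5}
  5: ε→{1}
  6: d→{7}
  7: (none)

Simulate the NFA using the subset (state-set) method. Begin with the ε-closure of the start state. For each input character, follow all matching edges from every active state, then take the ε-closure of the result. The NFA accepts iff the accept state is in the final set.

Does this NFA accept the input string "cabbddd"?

start: ε-closure({0}) = {0,2,4}
'c' @ 1: {}  — state set empty
rest 'abbddd' ignored (set empty)
after full input: {}  (accept=7 not in)

Answer: REJECT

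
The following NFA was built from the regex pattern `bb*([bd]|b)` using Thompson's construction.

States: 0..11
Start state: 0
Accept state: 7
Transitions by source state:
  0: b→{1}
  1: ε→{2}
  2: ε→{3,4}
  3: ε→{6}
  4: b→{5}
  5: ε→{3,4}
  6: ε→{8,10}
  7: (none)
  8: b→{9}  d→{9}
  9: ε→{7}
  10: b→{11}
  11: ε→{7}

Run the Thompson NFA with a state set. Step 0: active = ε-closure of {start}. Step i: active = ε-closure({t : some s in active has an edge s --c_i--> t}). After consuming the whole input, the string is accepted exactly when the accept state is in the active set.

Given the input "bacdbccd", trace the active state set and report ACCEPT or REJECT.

Answer: REJECT

Steps:
start: ε-closure({0}) = {0}
'b' @ 1: {1,2,3,4,6,8,10}
'a' @ 2: {}  — dead — no transitions
rest 'cdbccd' ignored (set empty)
after full input: {}  (accept=7 not in)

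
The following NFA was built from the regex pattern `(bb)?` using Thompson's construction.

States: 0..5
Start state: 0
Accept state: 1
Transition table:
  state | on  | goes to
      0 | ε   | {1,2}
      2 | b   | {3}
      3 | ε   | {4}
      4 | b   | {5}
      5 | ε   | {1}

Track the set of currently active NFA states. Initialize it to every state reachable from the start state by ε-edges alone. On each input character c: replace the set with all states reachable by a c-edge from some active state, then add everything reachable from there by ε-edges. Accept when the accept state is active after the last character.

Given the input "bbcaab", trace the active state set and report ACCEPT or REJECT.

initial (ε-close {0}): {0,1,2}
'b' @ 1: {3,4}
'b' @ 2: {1,5}  (accept∈set)
'c' @ 3: {}  — dead — no transitions
rest 'aab' ignored (set empty)
after full input: {}  (accept=1 not in)

Answer: REJECT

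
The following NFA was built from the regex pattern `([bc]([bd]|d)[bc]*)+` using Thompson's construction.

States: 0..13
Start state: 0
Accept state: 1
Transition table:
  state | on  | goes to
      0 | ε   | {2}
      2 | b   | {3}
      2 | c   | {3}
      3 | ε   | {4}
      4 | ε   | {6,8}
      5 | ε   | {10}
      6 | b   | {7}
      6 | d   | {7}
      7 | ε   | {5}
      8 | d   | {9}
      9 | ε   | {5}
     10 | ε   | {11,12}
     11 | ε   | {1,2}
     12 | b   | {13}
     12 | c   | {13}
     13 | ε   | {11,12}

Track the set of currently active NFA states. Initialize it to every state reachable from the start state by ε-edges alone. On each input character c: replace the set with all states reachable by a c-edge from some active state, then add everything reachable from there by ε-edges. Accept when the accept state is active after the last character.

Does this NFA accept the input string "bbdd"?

start: ε-closure({0}) = {0,2}
'b' @ 1: {3,4,6,8}
'b' @ 2: {1,2,5,7,10,11,12}  ✓accept
'd' @ 3: {}  — dead — no transitions
rest 'd' ignored (set empty)
end set {} — state 1 not in

Answer: REJECT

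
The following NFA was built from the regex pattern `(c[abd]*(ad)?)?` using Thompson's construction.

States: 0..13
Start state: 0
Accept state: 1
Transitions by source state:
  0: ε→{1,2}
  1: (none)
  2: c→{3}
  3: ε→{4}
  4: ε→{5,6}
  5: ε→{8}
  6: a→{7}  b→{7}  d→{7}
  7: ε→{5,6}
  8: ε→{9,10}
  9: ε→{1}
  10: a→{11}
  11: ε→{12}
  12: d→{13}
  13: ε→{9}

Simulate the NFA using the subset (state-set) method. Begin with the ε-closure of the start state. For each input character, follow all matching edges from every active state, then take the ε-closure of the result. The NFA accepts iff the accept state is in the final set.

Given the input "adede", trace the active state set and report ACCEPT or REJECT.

Answer: REJECT

Derivation:
S₀ = ε-closure({0}) = {0,1,2}
'a' @ 1: {}  — state set empty
rest 'dede' ignored (set empty)
final: {}; accept 1 not in set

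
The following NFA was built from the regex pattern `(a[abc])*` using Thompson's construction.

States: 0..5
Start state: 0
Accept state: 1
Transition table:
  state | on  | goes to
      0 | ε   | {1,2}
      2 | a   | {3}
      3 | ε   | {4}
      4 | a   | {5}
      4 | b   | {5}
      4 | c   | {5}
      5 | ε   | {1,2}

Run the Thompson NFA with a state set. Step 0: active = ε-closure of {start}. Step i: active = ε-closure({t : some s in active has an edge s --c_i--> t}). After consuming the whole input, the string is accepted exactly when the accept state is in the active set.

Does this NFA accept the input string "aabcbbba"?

Answer: REJECT

Derivation:
initial (ε-close {0}): {0,1,2}
'a' @ 1: {3,4}
'a' @ 2: {1,2,5}  ✓accept
'b' @ 3: {}  — dead — no transitions
rest 'cbbba' ignored (set empty)
final: {}; accept 1 not in set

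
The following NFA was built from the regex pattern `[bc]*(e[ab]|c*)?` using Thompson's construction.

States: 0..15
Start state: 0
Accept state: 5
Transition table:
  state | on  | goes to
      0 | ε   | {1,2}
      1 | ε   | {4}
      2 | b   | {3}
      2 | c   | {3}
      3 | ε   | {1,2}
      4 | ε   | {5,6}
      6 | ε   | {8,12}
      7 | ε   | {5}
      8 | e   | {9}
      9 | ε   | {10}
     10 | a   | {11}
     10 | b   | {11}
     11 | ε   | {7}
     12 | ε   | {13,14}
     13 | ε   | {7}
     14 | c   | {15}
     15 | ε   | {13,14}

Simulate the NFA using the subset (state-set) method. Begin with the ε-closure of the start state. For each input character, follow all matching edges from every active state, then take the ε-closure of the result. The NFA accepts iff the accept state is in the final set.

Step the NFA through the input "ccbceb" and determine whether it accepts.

S₀ = ε-closure({0}) = {0,1,2,4,5,6,7,8,12,13,14}
'c' @ 1: {1,2,3,4,5,6,7,8,12,13,14,15}  (accept∈set)
'c' @ 2: {1,2,3,4,5,6,7,8,12,13,14,15}  (accept∈set)
'b' @ 3: {1,2,3,4,5,6,7,8,12,13,14}  (accept∈set)
'c' @ 4: {1,2,3,4,5,6,7,8,12,13,14,15}  (accept∈set)
'e' @ 5: {9,10}
'b' @ 6: {5,7,11}  (accept∈set)
final: {5,7,11}; accept 5 in set

Answer: ACCEPT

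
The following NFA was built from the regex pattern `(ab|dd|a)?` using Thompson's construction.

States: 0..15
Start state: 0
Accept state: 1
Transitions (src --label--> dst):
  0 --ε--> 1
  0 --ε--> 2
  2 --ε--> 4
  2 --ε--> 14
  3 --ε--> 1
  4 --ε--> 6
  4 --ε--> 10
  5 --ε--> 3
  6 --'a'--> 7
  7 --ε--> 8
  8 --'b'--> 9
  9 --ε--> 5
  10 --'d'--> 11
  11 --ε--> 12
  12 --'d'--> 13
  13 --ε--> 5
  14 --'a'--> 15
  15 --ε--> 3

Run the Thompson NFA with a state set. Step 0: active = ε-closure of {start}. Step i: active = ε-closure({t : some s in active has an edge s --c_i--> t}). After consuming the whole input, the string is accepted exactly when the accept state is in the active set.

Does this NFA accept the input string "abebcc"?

S₀ = ε-closure({0}) = {0,1,2,4,6,10,14}
'a' @ 1: {1,3,7,8,15}  [accepting]
'b' @ 2: {1,3,5,9}  [accepting]
'e' @ 3: {}  — no active states
rest 'bcc' ignored (set empty)
final: {}; accept 1 not in set

Answer: REJECT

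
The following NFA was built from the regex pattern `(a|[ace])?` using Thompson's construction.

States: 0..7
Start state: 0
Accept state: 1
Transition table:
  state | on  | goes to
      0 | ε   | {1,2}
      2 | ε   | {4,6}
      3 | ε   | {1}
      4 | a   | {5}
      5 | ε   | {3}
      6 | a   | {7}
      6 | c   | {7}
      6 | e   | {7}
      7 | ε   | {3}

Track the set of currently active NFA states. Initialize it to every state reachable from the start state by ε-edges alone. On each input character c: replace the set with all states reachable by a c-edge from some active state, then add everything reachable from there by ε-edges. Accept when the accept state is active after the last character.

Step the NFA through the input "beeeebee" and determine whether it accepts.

initial (ε-close {0}): {0,1,2,4,6}
'b' @ 1: {}  — state set empty
rest 'eeeebee' ignored (set empty)
final: {}; accept 1 not in set

Answer: REJECT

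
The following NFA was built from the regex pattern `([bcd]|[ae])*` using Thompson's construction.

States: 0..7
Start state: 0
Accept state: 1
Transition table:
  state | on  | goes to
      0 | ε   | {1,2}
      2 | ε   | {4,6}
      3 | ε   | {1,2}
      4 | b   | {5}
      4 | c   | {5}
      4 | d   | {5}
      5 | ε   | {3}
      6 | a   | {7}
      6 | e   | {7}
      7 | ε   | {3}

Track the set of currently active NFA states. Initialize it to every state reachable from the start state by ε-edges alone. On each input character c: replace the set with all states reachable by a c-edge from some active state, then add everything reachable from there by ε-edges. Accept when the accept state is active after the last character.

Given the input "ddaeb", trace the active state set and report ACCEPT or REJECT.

Answer: ACCEPT

Steps:
initial (ε-close {0}): {0,1,2,4,6}
'd' @ 1: {1,2,3,4,5,6}  (accept∈set)
'd' @ 2: {1,2,3,4,5,6}  (accept∈set)
'a' @ 3: {1,2,3,4,6,7}  (accept∈set)
'e' @ 4: {1,2,3,4,6,7}  (accept∈set)
'b' @ 5: {1,2,3,4,5,6}  (accept∈set)
end set {1,2,3,4,5,6} — state 1 in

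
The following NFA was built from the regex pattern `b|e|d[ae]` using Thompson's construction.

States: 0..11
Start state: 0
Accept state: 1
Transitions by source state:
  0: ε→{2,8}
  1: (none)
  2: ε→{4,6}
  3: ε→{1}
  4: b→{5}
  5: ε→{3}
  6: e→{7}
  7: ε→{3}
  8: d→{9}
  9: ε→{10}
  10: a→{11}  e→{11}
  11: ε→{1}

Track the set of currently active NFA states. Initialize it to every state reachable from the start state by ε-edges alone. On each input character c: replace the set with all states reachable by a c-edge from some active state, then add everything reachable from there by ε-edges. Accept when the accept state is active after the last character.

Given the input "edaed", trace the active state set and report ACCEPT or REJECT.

S₀ = ε-closure({0}) = {0,2,4,6,8}
'e' @ 1: {1,3,7}  (accept∈set)
'd' @ 2: {}  — dead — no transitions
rest 'aed' ignored (set empty)
final: {}; accept 1 not in set

Answer: REJECT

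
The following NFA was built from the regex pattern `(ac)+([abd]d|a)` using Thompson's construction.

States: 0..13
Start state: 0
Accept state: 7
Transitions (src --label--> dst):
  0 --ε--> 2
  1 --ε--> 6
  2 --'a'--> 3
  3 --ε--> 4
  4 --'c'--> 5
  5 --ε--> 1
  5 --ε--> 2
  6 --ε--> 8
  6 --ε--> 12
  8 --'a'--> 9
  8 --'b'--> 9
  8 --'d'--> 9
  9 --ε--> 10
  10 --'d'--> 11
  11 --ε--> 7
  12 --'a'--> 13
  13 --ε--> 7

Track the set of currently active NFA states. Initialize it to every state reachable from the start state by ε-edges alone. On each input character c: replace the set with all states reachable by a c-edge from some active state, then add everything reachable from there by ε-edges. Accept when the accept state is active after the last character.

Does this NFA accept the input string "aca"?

Answer: ACCEPT

Steps:
S₀ = ε-closure({0}) = {0,2}
'a' @ 1: {3,4}
'c' @ 2: {1,2,5,6,8,12}
'a' @ 3: {3,4,7,9,10,13}  [accepting]
final: {3,4,7,9,10,13}; accept 7 in set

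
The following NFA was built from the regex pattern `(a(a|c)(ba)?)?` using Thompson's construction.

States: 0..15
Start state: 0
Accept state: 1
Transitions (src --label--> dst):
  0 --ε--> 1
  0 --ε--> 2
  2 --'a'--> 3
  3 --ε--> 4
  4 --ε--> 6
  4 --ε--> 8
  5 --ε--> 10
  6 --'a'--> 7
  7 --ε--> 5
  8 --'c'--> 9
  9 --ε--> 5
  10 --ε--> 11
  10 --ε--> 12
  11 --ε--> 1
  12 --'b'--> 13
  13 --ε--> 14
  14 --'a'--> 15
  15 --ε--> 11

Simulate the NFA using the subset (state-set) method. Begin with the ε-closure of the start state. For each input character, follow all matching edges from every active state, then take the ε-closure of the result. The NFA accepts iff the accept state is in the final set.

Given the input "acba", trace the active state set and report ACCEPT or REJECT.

initial (ε-close {0}): {0,1,2}
'a' @ 1: {3,4,6,8}
'c' @ 2: {1,5,9,10,11,12}  [accepting]
'b' @ 3: {13,14}
'a' @ 4: {1,11,15}  [accepting]
end set {1,11,15} — state 1 in

Answer: ACCEPT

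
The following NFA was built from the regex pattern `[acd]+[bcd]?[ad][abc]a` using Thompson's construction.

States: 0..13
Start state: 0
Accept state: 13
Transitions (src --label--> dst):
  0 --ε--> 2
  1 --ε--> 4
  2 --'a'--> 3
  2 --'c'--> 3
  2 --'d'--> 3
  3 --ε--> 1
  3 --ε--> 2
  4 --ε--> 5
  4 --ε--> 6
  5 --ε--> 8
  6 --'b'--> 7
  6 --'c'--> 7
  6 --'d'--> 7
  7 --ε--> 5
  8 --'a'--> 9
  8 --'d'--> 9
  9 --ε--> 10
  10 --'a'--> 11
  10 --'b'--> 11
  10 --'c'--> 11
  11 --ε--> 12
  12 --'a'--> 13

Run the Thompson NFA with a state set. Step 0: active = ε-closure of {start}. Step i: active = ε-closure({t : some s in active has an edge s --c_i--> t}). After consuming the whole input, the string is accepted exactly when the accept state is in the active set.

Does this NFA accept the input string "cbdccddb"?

Answer: REJECT

Steps:
start: ε-closure({0}) = {0,2}
'c' @ 1: {1,2,3,4,5,6,8}
'b' @ 2: {5,7,8}
'd' @ 3: {9,10}
'c' @ 4: {11,12}
'c' @ 5: {}  — state set empty
rest 'ddb' ignored (set empty)
end set {} — state 13 not in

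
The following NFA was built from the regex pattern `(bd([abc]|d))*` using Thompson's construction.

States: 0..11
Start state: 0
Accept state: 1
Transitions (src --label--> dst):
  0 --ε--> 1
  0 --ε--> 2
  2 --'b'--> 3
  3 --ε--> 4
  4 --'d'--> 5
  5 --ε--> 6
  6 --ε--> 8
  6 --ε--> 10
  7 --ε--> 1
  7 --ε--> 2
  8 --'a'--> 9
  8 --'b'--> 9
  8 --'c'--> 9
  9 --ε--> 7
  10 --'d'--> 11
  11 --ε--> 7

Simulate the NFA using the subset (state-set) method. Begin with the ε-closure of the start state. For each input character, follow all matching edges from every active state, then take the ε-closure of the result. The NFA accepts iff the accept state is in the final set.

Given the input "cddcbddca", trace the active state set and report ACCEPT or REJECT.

Answer: REJECT

Derivation:
S₀ = ε-closure({0}) = {0,1,2}
'c' @ 1: {}  — no active states
rest 'ddcbddca' ignored (set empty)
final: {}; accept 1 not in set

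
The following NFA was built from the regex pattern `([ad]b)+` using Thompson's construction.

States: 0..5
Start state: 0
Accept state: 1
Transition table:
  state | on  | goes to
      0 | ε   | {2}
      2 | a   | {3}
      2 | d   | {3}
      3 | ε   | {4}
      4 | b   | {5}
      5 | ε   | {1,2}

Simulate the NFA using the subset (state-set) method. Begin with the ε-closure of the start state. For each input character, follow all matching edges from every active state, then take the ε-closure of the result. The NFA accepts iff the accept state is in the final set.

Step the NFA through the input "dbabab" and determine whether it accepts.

Answer: ACCEPT

Steps:
start: ε-closure({0}) = {0,2}
'd' @ 1: {3,4}
'b' @ 2: {1,2,5}  ✓accept
'a' @ 3: {3,4}
'b' @ 4: {1,2,5}  ✓accept
'a' @ 5: {3,4}
'b' @ 6: {1,2,5}  ✓accept
after full input: {1,2,5}  (accept=1 in)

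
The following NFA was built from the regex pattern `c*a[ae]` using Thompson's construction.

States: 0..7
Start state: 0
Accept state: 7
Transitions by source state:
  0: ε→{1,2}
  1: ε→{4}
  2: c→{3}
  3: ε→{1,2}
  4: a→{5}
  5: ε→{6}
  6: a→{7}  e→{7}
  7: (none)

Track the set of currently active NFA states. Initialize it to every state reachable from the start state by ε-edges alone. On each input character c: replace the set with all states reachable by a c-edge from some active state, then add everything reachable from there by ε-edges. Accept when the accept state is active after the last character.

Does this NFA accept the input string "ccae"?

start: ε-closure({0}) = {0,1,2,4}
'c' @ 1: {1,2,3,4}
'c' @ 2: {1,2,3,4}
'a' @ 3: {5,6}
'e' @ 4: {7}  [accepting]
final: {7}; accept 7 in set

Answer: ACCEPT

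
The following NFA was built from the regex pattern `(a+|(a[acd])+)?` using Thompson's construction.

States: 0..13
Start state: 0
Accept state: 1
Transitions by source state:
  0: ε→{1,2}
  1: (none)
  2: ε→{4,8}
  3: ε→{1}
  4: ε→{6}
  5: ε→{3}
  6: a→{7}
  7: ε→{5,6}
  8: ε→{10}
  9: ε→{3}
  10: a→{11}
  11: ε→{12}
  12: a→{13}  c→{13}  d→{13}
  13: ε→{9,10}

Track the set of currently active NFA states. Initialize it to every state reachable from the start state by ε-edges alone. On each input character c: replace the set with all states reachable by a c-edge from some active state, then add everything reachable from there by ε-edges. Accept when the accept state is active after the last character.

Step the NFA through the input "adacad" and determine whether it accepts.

S₀ = ε-closure({0}) = {0,1,2,4,6,8,10}
'a' @ 1: {1,3,5,6,7,11,12}  (accept∈set)
'd' @ 2: {1,3,9,10,13}  (accept∈set)
'a' @ 3: {11,12}
'c' @ 4: {1,3,9,10,13}  (accept∈set)
'a' @ 5: {11,12}
'd' @ 6: {1,3,9,10,13}  (accept∈set)
final: {1,3,9,10,13}; accept 1 in set

Answer: ACCEPT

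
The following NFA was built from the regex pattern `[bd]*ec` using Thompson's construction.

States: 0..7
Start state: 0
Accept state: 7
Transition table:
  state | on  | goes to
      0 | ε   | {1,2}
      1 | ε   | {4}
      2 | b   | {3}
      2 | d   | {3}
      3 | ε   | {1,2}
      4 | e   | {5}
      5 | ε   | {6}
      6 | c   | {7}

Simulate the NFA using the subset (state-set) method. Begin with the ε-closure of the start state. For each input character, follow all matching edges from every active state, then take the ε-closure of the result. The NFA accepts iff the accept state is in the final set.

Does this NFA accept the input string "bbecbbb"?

start: ε-closure({0}) = {0,1,2,4}
'b' @ 1: {1,2,3,4}
'b' @ 2: {1,2,3,4}
'e' @ 3: {5,6}
'c' @ 4: {7}  (accept∈set)
'b' @ 5: {}  — no active states
rest 'bb' ignored (set empty)
final: {}; accept 7 not in set

Answer: REJECT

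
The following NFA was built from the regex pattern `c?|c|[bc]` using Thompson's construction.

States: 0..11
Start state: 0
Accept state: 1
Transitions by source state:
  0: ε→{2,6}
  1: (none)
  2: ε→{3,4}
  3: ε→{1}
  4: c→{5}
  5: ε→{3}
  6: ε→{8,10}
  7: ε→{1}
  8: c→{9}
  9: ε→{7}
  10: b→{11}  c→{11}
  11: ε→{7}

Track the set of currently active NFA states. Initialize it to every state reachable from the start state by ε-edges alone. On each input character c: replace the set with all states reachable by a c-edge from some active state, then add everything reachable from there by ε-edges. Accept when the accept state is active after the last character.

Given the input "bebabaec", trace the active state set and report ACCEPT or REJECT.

S₀ = ε-closure({0}) = {0,1,2,3,4,6,8,10}
'b' @ 1: {1,7,11}  [accepting]
'e' @ 2: {}  — dead — no transitions
rest 'babaec' ignored (set empty)
after full input: {}  (accept=1 not in)

Answer: REJECT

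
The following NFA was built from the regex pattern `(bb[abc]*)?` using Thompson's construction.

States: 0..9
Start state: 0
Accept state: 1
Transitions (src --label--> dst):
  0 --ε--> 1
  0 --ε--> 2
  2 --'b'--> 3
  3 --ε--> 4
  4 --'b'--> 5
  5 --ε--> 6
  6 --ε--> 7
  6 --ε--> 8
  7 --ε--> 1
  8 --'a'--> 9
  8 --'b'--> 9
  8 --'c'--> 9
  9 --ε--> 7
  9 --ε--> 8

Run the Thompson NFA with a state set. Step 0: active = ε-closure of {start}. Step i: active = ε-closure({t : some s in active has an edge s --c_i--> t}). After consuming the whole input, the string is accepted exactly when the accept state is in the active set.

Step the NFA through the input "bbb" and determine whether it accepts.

Answer: ACCEPT

Derivation:
S₀ = ε-closure({0}) = {0,1,2}
'b' @ 1: {3,4}
'b' @ 2: {1,5,6,7,8}  [accepting]
'b' @ 3: {1,7,8,9}  [accepting]
after full input: {1,7,8,9}  (accept=1 in)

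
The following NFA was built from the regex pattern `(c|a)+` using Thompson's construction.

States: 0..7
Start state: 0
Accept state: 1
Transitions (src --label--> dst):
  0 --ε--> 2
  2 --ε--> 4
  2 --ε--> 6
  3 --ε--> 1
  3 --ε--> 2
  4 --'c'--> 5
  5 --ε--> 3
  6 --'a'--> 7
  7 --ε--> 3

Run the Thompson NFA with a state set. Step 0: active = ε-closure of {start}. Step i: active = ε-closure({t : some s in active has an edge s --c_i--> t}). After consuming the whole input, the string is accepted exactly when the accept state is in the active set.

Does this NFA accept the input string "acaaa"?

Answer: ACCEPT

Steps:
start: ε-closure({0}) = {0,2,4,6}
'a' @ 1: {1,2,3,4,6,7}  ✓accept
'c' @ 2: {1,2,3,4,5,6}  ✓accept
'a' @ 3: {1,2,3,4,6,7}  ✓accept
'a' @ 4: {1,2,3,4,6,7}  ✓accept
'a' @ 5: {1,2,3,4,6,7}  ✓accept
after full input: {1,2,3,4,6,7}  (accept=1 in)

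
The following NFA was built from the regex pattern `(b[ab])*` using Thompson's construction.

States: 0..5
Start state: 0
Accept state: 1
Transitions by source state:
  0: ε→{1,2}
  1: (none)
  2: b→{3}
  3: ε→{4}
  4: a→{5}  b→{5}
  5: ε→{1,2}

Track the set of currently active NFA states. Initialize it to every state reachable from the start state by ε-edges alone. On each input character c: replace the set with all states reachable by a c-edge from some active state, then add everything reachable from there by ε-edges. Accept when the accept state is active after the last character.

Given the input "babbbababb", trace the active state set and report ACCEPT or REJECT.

Answer: ACCEPT

Derivation:
S₀ = ε-closure({0}) = {0,1,2}
'b' @ 1: {3,4}
'a' @ 2: {1,2,5}  ✓accept
'b' @ 3: {3,4}
'b' @ 4: {1,2,5}  ✓accept
'b' @ 5: {3,4}
'a' @ 6: {1,2,5}  ✓accept
'b' @ 7: {3,4}
'a' @ 8: {1,2,5}  ✓accept
'b' @ 9: {3,4}
'b' @ 10: {1,2,5}  ✓accept
final: {1,2,5}; accept 1 in set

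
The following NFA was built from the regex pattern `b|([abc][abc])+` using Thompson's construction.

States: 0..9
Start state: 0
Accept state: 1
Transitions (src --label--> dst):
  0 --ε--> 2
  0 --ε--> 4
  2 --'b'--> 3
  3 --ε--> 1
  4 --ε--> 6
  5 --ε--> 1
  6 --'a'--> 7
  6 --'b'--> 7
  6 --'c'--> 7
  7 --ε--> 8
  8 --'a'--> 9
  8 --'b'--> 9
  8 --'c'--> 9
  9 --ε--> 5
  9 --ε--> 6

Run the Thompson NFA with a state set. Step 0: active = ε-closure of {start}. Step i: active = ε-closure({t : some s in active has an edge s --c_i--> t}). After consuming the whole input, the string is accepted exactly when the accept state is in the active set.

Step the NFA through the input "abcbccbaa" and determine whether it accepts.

S₀ = ε-closure({0}) = {0,2,4,6}
'a' @ 1: {7,8}
'b' @ 2: {1,5,6,9}  ✓accept
'c' @ 3: {7,8}
'b' @ 4: {1,5,6,9}  ✓accept
'c' @ 5: {7,8}
'c' @ 6: {1,5,6,9}  ✓accept
'b' @ 7: {7,8}
'a' @ 8: {1,5,6,9}  ✓accept
'a' @ 9: {7,8}
after full input: {7,8}  (accept=1 not in)

Answer: REJECT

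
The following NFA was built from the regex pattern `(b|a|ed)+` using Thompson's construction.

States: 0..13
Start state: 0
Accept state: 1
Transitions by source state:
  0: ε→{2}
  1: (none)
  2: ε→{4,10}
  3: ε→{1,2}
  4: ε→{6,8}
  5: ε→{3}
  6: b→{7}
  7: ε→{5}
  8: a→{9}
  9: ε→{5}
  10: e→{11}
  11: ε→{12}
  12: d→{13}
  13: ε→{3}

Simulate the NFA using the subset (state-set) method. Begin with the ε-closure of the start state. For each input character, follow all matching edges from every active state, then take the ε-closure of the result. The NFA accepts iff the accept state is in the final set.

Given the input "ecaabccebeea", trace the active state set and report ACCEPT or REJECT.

start: ε-closure({0}) = {0,2,4,6,8,10}
'e' @ 1: {11,12}
'c' @ 2: {}  — dead — no transitions
rest 'aabccebeea' ignored (set empty)
after full input: {}  (accept=1 not in)

Answer: REJECT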